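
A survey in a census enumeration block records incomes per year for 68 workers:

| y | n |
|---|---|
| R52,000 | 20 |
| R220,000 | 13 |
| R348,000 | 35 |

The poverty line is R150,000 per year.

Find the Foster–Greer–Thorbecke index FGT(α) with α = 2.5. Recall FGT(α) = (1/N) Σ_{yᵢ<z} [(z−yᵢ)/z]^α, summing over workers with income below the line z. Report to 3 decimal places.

0.101

Poor units: 20×R52,000 (q = 20 of N = 68).
Normalized shortfalls: (150000−52000)/150000 = 0.6533 (×20).
Raised to α = 2.5: 0.34501 (×20).
Sum = 6.900285; FGT(2.5) = 6.900285 / 68 = 0.101.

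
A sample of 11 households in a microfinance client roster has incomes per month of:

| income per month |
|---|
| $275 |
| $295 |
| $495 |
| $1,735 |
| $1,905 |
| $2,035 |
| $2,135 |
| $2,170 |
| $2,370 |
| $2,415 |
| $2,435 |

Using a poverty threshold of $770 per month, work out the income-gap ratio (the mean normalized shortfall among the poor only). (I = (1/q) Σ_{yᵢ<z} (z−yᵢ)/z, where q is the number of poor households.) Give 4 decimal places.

0.5390

Incomes under z: $275, $295, $495 (q = 3 of N = 11).
Relative gaps: 0.6429, 0.6169, 0.3571; sum = 1.616883.
I averages over the q = 3 poor units only: 1.616883 / 3 = 0.5390.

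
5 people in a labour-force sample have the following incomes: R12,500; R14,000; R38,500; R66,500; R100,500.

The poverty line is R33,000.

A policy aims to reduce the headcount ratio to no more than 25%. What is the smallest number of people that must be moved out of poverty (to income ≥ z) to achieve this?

1

Currently q = 2 of N = 5 are below the line (H = 0.400).
A headcount ratio of at most 25% allows at most ⌊0.25 × 5⌋ = 1 poor people.
So at least 2 − 1 = 1 must be lifted.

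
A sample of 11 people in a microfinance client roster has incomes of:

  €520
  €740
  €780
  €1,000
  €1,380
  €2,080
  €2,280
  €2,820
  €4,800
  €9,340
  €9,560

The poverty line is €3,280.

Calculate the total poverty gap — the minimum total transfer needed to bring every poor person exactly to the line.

Poor units: €520, €740, €780, €1,000, €1,380, €2,080, €2,280, €2,820 (q = 8 of N = 11).
Individual gaps: 3280−520 = 2760; 3280−740 = 2540; 3280−780 = 2500; 3280−1000 = 2280; 3280−1380 = 1900; 3280−2080 = 1200; 3280−2280 = 1000; 3280−2820 = 460.
Aggregate gap = €14,640.

€14,640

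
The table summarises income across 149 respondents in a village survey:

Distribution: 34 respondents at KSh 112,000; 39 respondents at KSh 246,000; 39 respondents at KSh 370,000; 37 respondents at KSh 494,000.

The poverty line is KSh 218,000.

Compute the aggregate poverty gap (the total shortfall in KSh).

Incomes under z: 34×KSh 112,000 (q = 34 of N = 149).
Individual gaps: 34×(218000−112000) = 3604000.
Aggregate gap = KSh 3,604,000.

KSh 3,604,000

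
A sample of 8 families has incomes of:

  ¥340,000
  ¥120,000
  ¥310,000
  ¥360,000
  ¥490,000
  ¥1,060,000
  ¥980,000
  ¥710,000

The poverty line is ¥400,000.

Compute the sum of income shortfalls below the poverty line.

Incomes under z: ¥120,000, ¥310,000, ¥340,000, ¥360,000 (q = 4 of N = 8).
Individual gaps: 400000−120000 = 280000; 400000−310000 = 90000; 400000−340000 = 60000; 400000−360000 = 40000.
Aggregate gap = ¥470,000.

¥470,000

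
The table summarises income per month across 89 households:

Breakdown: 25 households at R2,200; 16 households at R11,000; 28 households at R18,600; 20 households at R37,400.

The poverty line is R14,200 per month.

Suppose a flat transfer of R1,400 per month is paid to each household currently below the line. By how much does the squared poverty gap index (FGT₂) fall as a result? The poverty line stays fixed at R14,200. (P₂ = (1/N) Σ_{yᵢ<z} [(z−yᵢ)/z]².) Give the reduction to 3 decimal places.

0.050

Before: below the line — 25×R2,200, 16×R11,000; squared poverty gap index (FGT₂) = 0.20973.
After the R1,400 transfer: below the line — 25×R3,600, 16×R12,400; squared poverty gap index (FGT₂) = 0.15941.
Reduction = 0.20973 − 0.15941 = 0.050.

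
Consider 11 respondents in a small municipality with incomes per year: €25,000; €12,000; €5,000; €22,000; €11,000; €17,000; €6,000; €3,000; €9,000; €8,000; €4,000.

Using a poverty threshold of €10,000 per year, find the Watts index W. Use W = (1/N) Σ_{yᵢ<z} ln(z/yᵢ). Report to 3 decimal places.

Poor units: €3,000, €4,000, €5,000, €6,000, €8,000, €9,000 (q = 6 of N = 11).
Log gaps: ln(10000/3000) = 1.2040; ln(10000/4000) = 0.9163; ln(10000/5000) = 0.6931; ln(10000/6000) = 0.5108; ln(10000/8000) = 0.2231; ln(10000/9000) = 0.1054.
W = 3.652740 / 11 = 0.332.

0.332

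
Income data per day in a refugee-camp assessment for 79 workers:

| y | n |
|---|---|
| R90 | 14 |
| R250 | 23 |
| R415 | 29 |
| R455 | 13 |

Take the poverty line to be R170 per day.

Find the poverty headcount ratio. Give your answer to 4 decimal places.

14 of the 79 workers have income below R170.
H = 14/79 = 0.1772.

0.1772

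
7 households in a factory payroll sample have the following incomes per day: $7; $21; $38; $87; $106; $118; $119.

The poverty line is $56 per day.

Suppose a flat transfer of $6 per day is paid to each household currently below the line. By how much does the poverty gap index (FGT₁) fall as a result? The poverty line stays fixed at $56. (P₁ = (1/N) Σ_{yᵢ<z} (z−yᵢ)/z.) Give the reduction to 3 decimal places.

0.046

Before: below the line — $7, $21, $38; poverty gap index (FGT₁) = 0.26020.
After the $6 transfer: below the line — $13, $27, $44; poverty gap index (FGT₁) = 0.21429.
Reduction = 0.26020 − 0.21429 = 0.046.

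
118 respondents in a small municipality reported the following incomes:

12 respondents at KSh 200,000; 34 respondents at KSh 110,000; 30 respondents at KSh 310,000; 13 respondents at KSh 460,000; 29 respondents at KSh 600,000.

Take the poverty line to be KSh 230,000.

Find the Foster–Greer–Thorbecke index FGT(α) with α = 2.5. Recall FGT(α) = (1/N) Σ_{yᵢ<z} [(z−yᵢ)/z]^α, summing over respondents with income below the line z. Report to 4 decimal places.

0.0573

Incomes under z: 34×KSh 110,000, 12×KSh 200,000 (q = 46 of N = 118).
Shortfall ratios: (230000−110000)/230000 = 0.5217 (×34); (230000−200000)/230000 = 0.1304 (×12).
Raised to α = 2.5: 0.19662 (×34); 0.00614 (×12).
Sum = 6.758903; FGT(2.5) = 6.758903 / 118 = 0.0573.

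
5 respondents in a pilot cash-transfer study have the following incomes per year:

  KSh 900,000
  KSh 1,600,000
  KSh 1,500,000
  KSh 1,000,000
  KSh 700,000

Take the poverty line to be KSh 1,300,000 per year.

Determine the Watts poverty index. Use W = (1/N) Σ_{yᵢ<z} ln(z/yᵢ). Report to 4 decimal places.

0.2498

Poor units: KSh 700,000, KSh 900,000, KSh 1,000,000 (q = 3 of N = 5).
Log gaps: ln(1300000/700000) = 0.6190; ln(1300000/900000) = 0.3677; ln(1300000/1000000) = 0.2624.
W = 1.249128 / 5 = 0.2498.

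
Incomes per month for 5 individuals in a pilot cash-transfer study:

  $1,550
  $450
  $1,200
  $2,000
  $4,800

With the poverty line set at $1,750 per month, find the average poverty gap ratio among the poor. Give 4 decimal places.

Below z: $450, $1,200, $1,550 (q = 3 of N = 5).
Relative gaps: 0.7429, 0.3143, 0.1143; sum = 1.171429.
The income-gap ratio divides by q (the poor only): 1.171429 / 3 = 0.3905.

0.3905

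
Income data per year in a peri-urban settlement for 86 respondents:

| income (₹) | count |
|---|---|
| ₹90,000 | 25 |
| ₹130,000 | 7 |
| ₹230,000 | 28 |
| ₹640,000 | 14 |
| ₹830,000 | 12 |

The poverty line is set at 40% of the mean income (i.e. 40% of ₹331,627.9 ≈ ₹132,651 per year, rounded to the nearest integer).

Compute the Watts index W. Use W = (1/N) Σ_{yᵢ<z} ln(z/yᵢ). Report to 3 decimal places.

Incomes under z: 25×₹90,000, 7×₹130,000 (q = 32 of N = 86).
ln(z/y) terms: ln(132651/90000) = 0.3879 (×25); ln(132651/130000) = 0.0202 (×7).
W = 9.839109 / 86 = 0.114.

0.114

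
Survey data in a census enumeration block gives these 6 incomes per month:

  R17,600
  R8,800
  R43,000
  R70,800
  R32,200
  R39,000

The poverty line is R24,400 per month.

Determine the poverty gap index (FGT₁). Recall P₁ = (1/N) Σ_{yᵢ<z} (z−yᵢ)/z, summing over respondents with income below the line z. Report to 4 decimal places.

Incomes under z: R8,800, R17,600 (q = 2 of N = 6).
Relative gaps: (24400−8800)/24400 = 0.6393; (24400−17600)/24400 = 0.2787.
Σ = 0.918033. Dividing by the full population N = 6 gives P₁ = 0.1530.

0.1530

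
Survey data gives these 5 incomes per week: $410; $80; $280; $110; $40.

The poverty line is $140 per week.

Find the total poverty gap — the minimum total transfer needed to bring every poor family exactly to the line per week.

Poor units: $40, $80, $110 (q = 3 of N = 5).
Individual gaps: 140−40 = 100; 140−80 = 60; 140−110 = 30.
Aggregate gap = $190.

$190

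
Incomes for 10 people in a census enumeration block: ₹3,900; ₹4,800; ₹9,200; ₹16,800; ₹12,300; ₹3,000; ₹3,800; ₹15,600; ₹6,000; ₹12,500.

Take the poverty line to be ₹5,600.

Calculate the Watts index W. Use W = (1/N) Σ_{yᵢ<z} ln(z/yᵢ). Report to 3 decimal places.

0.153

Below z: ₹3,000, ₹3,800, ₹3,900, ₹4,800 (q = 4 of N = 10).
Log gaps: ln(5600/3000) = 0.6242; ln(5600/3800) = 0.3878; ln(5600/3900) = 0.3618; ln(5600/4800) = 0.1542.
W = 1.527861 / 10 = 0.153.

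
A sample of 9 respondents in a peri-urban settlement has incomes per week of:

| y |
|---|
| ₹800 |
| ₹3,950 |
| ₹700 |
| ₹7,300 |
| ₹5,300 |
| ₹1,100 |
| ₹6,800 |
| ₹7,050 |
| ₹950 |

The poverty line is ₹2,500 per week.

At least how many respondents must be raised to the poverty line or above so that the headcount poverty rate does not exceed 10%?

Currently q = 4 of N = 9 are below the line (H = 0.444).
A headcount ratio of at most 10% allows at most ⌊0.10 × 9⌋ = 0 poor respondents.
So at least 4 − 0 = 4 must be lifted.

4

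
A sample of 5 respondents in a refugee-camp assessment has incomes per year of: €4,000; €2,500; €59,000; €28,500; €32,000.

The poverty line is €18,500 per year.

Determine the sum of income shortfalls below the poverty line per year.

€30,500

Incomes under z: €2,500, €4,000 (q = 2 of N = 5).
Individual gaps: 18500−2500 = 16000; 18500−4000 = 14500.
Aggregate gap = €30,500.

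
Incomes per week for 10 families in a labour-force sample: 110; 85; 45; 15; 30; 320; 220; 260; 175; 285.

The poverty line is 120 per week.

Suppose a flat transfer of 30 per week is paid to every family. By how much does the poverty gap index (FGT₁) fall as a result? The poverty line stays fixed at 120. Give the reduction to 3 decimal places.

Before: below the line — 15, 30, 45, 85, 110; poverty gap index (FGT₁) = 0.26250.
After the 30 transfer: below the line — 45, 60, 75, 115; poverty gap index (FGT₁) = 0.15417.
Reduction = 0.26250 − 0.15417 = 0.108.

0.108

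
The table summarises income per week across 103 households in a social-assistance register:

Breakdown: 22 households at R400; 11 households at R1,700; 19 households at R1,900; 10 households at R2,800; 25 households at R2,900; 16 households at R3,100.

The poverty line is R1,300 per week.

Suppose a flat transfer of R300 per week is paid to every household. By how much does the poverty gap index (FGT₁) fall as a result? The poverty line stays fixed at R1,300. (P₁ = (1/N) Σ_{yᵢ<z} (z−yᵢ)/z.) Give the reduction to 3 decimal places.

Before: below the line — 22×R400; poverty gap index (FGT₁) = 0.14787.
After the R300 transfer: below the line — 22×R700; poverty gap index (FGT₁) = 0.09858.
Reduction = 0.14787 − 0.09858 = 0.049.

0.049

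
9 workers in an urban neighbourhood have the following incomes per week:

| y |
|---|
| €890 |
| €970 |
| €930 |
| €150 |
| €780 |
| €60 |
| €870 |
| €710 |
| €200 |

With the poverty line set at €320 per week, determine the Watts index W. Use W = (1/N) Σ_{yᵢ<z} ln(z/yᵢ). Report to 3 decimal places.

Below z: €60, €150, €200 (q = 3 of N = 9).
Log gaps: ln(320/60) = 1.6740; ln(320/150) = 0.7577; ln(320/200) = 0.4700.
W = 2.901666 / 9 = 0.322.

0.322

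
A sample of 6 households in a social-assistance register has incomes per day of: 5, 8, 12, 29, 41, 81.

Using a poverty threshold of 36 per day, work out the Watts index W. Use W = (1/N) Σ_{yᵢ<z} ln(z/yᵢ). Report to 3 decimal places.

Poor units: 5, 8, 12, 29 (q = 4 of N = 6).
Log gaps: ln(36/5) = 1.9741; ln(36/8) = 1.5041; ln(36/12) = 1.0986; ln(36/29) = 0.2162.
W = 4.792994 / 6 = 0.799.

0.799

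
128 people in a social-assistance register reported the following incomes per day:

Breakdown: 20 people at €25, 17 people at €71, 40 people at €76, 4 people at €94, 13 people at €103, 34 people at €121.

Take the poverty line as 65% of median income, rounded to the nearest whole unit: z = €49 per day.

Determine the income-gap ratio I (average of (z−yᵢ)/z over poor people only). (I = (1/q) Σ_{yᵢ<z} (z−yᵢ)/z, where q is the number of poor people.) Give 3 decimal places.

0.490

Incomes under z: 20×€25 (q = 20 of N = 128).
Shortfall ratios (z−y)/z: 0.4898 (×20); sum = 9.795918.
The income-gap ratio divides by q (the poor only): 9.795918 / 20 = 0.490.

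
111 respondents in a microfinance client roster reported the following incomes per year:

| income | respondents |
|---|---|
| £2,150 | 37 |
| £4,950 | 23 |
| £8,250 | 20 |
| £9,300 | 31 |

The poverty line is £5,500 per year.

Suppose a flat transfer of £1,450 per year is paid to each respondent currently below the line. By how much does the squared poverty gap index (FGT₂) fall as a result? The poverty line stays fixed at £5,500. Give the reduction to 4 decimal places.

Before: below the line — 37×£2,150, 23×£4,950; squared poverty gap index (FGT₂) = 0.125736.
After the £1,450 transfer: below the line — 37×£3,600; squared poverty gap index (FGT₂) = 0.039780.
Reduction = 0.125736 − 0.039780 = 0.0860.

0.0860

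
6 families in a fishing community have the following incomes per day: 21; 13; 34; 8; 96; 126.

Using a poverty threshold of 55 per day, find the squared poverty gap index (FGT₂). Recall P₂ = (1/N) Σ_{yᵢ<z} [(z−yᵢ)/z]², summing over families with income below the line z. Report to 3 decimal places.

0.307

Below the line: 8, 13, 21, 34 (q = 4 of N = 6).
Gap ratios (z−y)/z: (55−8)/55 = 0.8545; (55−13)/55 = 0.7636; (55−21)/55 = 0.6182; (55−34)/55 = 0.3818.
Squared: 0.7302; 0.5831; 0.3821; 0.1458.
Sum = 1.841322; P₂ = 1.841322 / 6 = 0.307.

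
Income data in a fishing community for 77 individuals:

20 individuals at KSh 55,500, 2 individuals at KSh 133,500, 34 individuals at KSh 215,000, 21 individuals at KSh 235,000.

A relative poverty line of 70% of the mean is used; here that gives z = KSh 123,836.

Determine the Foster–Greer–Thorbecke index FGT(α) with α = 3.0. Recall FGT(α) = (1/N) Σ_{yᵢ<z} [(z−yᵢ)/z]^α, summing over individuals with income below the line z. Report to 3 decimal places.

Incomes under z: 20×KSh 55,500 (q = 20 of N = 77).
Relative gaps: (123836−55500)/123836 = 0.5518 (×20).
Raised to α = 3.0: 0.16804 (×20).
Sum = 3.360763; FGT(3.0) = 3.360763 / 77 = 0.044.

0.044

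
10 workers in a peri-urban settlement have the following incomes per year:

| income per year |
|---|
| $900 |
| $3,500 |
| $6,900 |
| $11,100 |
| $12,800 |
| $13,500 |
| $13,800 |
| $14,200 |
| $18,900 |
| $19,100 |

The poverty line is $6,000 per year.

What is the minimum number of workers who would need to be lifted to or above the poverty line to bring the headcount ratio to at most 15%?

2 of the 10 workers are poor, so H = 2/10 = 0.200.
A headcount ratio of at most 15% allows at most ⌊0.15 × 10⌋ = 1 poor workers.
So at least 2 − 1 = 1 must be lifted.

1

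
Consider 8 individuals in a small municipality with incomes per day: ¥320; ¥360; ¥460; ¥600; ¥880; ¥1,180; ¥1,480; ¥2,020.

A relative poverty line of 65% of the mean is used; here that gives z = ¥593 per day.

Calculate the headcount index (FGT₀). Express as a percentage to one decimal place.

3 of the 8 individuals have income below ¥593.
H = 3/8 = 37.5%.

37.5%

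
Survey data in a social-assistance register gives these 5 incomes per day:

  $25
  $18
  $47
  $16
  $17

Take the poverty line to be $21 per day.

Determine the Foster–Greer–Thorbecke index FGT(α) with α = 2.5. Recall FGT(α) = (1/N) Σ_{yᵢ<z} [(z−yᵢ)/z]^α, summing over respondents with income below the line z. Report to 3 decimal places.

Below z: $16, $17, $18 (q = 3 of N = 5).
Gap ratios (z−y)/z: (21−16)/21 = 0.2381; (21−17)/21 = 0.1905; (21−18)/21 = 0.1429.
Raised to α = 2.5: 0.02766; 0.01583; 0.00771.
Sum = 0.051210; FGT(2.5) = 0.051210 / 5 = 0.010.

0.010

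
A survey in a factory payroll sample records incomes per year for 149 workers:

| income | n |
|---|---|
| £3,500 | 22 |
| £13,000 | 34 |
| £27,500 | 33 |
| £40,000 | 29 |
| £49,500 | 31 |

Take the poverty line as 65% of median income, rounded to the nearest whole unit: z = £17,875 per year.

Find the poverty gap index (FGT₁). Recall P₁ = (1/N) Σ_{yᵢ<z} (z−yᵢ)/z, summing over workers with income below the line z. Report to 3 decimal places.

Poor units: 22×£3,500, 34×£13,000 (q = 56 of N = 149).
Normalized shortfalls: (17875−3500)/17875 = 0.8042 (×22); (17875−13000)/17875 = 0.2727 (×34).
Σ = 26.965035. Dividing by the full population N = 149 gives P₁ = 0.181.

0.181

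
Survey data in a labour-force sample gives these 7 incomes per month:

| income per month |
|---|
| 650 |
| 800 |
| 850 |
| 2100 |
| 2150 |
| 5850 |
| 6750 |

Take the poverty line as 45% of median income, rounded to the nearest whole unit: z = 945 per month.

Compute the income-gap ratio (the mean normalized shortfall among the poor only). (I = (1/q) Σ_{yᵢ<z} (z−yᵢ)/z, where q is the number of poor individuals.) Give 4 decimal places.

Below the line: 650, 800, 850 (q = 3 of N = 7).
Relative gaps: 0.3122, 0.1534, 0.1005; sum = 0.566138.
The income-gap ratio divides by q (the poor only): 0.566138 / 3 = 0.1887.

0.1887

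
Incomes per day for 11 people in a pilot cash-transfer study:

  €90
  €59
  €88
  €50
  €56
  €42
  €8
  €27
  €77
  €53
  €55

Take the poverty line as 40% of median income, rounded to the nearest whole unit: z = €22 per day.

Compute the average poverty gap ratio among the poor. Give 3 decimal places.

0.636

Below z: €8 (q = 1 of N = 11).
Relative gaps: 0.6364; sum = 0.636364.
I averages over the q = 1 poor units only: 0.636364 / 1 = 0.636.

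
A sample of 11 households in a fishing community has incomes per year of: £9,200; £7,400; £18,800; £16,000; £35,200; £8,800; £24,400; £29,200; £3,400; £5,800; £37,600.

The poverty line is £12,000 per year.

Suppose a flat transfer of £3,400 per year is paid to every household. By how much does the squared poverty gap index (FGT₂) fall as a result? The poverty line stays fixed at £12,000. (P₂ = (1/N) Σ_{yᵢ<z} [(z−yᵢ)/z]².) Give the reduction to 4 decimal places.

Before: below the line — £3,400, £5,800, £7,400, £8,800, £9,200; squared poverty gap index (FGT₂) = 0.095732.
After the £3,400 transfer: below the line — £6,800, £9,200, £10,800; squared poverty gap index (FGT₂) = 0.022929.
Reduction = 0.095732 − 0.022929 = 0.0728.

0.0728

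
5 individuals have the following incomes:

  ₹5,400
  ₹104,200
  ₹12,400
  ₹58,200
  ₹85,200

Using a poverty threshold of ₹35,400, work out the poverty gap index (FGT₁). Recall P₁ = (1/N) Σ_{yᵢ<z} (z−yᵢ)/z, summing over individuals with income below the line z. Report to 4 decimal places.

0.2994

Incomes under z: ₹5,400, ₹12,400 (q = 2 of N = 5).
Normalized shortfalls: (35400−5400)/35400 = 0.8475; (35400−12400)/35400 = 0.6497.
Σ = 1.497175. Dividing by the full population N = 5 gives P₁ = 0.2994.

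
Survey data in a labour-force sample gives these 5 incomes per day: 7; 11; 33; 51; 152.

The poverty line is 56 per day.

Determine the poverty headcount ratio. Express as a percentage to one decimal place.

4 of the 5 households have income below 56.
H = 4/5 = 80.0%.

80.0%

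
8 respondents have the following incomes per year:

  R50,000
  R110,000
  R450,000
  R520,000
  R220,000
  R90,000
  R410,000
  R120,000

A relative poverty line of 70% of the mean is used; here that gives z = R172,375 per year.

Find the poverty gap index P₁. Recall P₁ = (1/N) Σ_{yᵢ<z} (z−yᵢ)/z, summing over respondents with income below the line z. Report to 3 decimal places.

0.232

Below z: R50,000, R90,000, R110,000, R120,000 (q = 4 of N = 8).
Relative gaps: (172375−50000)/172375 = 0.7099; (172375−90000)/172375 = 0.4779; (172375−110000)/172375 = 0.3619; (172375−120000)/172375 = 0.3038.
Σ = 1.853517. Dividing by the full population N = 8 gives P₁ = 0.232.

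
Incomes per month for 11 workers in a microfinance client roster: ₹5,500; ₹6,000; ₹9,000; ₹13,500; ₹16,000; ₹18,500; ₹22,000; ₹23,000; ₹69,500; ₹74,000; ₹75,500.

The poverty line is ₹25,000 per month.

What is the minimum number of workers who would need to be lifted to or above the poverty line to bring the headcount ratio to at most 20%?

6

8 of the 11 workers are poor, so H = 8/11 = 0.727.
A headcount ratio of at most 20% allows at most ⌊0.20 × 11⌋ = 2 poor workers.
So at least 8 − 2 = 6 must be lifted.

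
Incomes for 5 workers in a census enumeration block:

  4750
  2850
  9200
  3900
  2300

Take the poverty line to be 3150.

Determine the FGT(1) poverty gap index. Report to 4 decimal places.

Below the line: 2300, 2850 (q = 2 of N = 5).
Normalized shortfalls: (3150−2300)/3150 = 0.2698; (3150−2850)/3150 = 0.0952.
Sum of shortfalls = 0.365079; P₁ averages over all N: 0.365079 / 5 = 0.0730.

0.0730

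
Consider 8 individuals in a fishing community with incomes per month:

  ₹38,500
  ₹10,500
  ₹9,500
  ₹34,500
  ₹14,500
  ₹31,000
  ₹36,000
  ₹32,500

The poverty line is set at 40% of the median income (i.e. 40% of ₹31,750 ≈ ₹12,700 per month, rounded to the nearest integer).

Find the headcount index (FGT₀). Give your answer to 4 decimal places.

2 of the 8 individuals have income below ₹12,700.
H = 2/8 = 0.2500.

0.2500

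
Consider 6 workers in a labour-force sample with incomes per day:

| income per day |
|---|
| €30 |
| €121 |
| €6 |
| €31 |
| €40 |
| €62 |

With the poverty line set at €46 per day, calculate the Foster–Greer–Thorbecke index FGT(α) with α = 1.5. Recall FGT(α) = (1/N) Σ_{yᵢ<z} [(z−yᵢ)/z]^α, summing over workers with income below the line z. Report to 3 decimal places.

0.208

Below z: €6, €30, €31, €40 (q = 4 of N = 6).
Gap ratios (z−y)/z: (46−6)/46 = 0.8696; (46−30)/46 = 0.3478; (46−31)/46 = 0.3261; (46−40)/46 = 0.1304.
Raised to α = 1.5: 0.81087; 0.20514; 0.18621; 0.04711.
Sum = 1.249327; FGT(1.5) = 1.249327 / 6 = 0.208.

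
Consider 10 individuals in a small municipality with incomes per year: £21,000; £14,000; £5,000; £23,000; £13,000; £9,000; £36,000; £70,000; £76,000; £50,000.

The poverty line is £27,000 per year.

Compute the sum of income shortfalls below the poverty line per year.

Below the line: £5,000, £9,000, £13,000, £14,000, £21,000, £23,000 (q = 6 of N = 10).
Individual gaps: 27000−5000 = 22000; 27000−9000 = 18000; 27000−13000 = 14000; 27000−14000 = 13000; 27000−21000 = 6000; 27000−23000 = 4000.
Aggregate gap = £77,000.

£77,000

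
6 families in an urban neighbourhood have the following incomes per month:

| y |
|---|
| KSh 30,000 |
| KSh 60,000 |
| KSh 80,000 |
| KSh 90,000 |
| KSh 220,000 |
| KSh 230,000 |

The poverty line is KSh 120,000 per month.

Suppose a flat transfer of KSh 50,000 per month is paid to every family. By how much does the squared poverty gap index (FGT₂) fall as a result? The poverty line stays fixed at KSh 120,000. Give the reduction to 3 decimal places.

Before: below the line — KSh 30,000, KSh 60,000, KSh 80,000, KSh 90,000; squared poverty gap index (FGT₂) = 0.16435.
After the KSh 50,000 transfer: below the line — KSh 80,000, KSh 110,000; squared poverty gap index (FGT₂) = 0.01968.
Reduction = 0.16435 − 0.01968 = 0.145.

0.145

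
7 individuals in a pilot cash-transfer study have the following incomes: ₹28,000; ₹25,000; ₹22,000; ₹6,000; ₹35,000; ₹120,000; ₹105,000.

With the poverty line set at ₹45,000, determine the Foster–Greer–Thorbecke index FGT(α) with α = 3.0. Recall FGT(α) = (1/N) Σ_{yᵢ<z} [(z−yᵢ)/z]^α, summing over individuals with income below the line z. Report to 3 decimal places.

Incomes under z: ₹6,000, ₹22,000, ₹25,000, ₹28,000, ₹35,000 (q = 5 of N = 7).
Normalized shortfalls: (45000−6000)/45000 = 0.8667; (45000−22000)/45000 = 0.5111; (45000−25000)/45000 = 0.4444; (45000−28000)/45000 = 0.3778; (45000−35000)/45000 = 0.2222.
Raised to α = 3.0: 0.65096; 0.13352; 0.08779; 0.05391; 0.01097.
Sum = 0.937163; FGT(3.0) = 0.937163 / 7 = 0.134.

0.134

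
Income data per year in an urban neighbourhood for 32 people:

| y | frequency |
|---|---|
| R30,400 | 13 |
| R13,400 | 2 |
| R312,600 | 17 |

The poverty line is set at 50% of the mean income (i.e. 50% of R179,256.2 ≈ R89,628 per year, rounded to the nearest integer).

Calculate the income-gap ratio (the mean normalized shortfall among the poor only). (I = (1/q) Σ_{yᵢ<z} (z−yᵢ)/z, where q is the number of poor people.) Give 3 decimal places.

Below z: 2×R13,400, 13×R30,400 (q = 15 of N = 32).
Relative gaps: 0.8505 (×2), 0.6608 (×13); sum = 10.291650.
I averages over the q = 15 poor units only: 10.291650 / 15 = 0.686.

0.686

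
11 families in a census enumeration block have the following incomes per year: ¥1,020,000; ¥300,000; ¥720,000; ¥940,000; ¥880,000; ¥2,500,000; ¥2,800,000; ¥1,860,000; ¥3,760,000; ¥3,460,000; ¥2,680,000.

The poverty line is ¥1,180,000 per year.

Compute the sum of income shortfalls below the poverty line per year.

Incomes under z: ¥300,000, ¥720,000, ¥880,000, ¥940,000, ¥1,020,000 (q = 5 of N = 11).
Individual gaps: 1180000−300000 = 880000; 1180000−720000 = 460000; 1180000−880000 = 300000; 1180000−940000 = 240000; 1180000−1020000 = 160000.
Aggregate gap = ¥2,040,000.

¥2,040,000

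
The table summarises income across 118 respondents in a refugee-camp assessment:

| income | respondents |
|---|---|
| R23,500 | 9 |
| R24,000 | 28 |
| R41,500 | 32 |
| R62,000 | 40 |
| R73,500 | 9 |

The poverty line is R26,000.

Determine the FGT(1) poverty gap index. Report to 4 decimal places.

0.0256

Below the line: 9×R23,500, 28×R24,000 (q = 37 of N = 118).
Normalized shortfalls: (26000−23500)/26000 = 0.0962 (×9); (26000−24000)/26000 = 0.0769 (×28).
Sum of shortfalls = 3.019231; P₁ averages over all N: 3.019231 / 118 = 0.0256.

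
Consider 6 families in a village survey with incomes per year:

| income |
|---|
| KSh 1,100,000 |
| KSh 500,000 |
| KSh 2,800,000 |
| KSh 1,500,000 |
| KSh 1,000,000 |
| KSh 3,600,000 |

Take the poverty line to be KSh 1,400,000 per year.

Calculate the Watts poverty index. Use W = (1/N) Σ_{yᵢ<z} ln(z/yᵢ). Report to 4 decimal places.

Incomes under z: KSh 500,000, KSh 1,000,000, KSh 1,100,000 (q = 3 of N = 6).
Log shortfalls: ln(1400000/500000) = 1.0296; ln(1400000/1000000) = 0.3365; ln(1400000/1100000) = 0.2412.
W = 1.607254 / 6 = 0.2679.

0.2679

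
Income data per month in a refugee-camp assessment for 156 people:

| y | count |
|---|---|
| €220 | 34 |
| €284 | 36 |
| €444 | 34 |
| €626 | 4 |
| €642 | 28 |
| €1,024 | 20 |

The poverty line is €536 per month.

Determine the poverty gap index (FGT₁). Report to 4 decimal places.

Below z: 34×€220, 36×€284, 34×€444 (q = 104 of N = 156).
Shortfall ratios: (536−220)/536 = 0.5896 (×34); (536−284)/536 = 0.4701 (×36); (536−444)/536 = 0.1716 (×34).
Sum of shortfalls = 42.805970; P₁ averages over all N: 42.805970 / 156 = 0.2744.

0.2744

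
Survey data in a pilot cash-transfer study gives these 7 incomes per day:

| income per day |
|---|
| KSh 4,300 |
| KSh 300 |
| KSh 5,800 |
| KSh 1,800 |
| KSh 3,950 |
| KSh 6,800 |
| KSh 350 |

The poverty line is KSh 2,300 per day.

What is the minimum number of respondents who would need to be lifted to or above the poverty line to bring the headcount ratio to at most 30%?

1

Currently q = 3 of N = 7 are below the line (H = 0.429).
A headcount ratio of at most 30% allows at most ⌊0.30 × 7⌋ = 2 poor respondents.
So at least 3 − 2 = 1 must be lifted.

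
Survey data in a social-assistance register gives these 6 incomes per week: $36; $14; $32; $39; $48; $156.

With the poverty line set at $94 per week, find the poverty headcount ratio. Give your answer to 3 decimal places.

0.833

5 of the 6 households have income below $94.
H = 5/6 = 0.833.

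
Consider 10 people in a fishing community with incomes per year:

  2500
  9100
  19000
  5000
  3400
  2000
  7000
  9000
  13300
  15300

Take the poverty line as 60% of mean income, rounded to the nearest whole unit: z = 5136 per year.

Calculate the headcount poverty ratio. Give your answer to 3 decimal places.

0.400

4 of the 10 people have income below 5136.
H = 4/10 = 0.400.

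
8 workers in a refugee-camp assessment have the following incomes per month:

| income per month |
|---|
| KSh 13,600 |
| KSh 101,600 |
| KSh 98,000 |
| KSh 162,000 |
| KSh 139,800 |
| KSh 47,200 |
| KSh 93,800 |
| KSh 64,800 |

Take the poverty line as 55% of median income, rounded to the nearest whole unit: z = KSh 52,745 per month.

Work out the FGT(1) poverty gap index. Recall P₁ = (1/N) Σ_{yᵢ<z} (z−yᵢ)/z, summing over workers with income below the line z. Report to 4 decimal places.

Incomes under z: KSh 13,600, KSh 47,200 (q = 2 of N = 8).
Normalized shortfalls: (52745−13600)/52745 = 0.7422; (52745−47200)/52745 = 0.1051.
Σ = 0.847284. Dividing by the full population N = 8 gives P₁ = 0.1059.

0.1059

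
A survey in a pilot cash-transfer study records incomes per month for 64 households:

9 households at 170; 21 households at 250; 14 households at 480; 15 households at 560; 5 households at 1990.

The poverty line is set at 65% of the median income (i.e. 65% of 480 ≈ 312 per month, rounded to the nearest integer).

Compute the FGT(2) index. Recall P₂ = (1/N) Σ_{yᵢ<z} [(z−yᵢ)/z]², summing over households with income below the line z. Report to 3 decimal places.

Below the line: 9×170, 21×250 (q = 30 of N = 64).
Relative gaps: (312−170)/312 = 0.4551 (×9); (312−250)/312 = 0.1987 (×21).
Squared: 0.2071 (×9); 0.0395 (×21).
Sum = 2.693540; P₂ = 2.693540 / 64 = 0.042.

0.042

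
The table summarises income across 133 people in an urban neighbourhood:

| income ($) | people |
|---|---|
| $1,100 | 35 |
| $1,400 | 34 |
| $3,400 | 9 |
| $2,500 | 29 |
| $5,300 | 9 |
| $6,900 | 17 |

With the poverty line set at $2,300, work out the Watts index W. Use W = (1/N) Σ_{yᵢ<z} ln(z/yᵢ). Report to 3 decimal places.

Poor units: 35×$1,100, 34×$1,400 (q = 69 of N = 133).
ln(z/y) terms: ln(2300/1100) = 0.7376 (×35); ln(2300/1400) = 0.4964 (×34).
W = 42.694817 / 133 = 0.321.

0.321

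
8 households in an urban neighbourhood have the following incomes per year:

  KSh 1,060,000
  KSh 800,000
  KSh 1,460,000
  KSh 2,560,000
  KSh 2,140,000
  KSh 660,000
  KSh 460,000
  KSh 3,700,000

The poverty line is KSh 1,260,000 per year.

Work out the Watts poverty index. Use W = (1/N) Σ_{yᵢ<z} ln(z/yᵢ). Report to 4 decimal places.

Below z: KSh 460,000, KSh 660,000, KSh 800,000, KSh 1,060,000 (q = 4 of N = 8).
ln(z/y) terms: ln(1260000/460000) = 1.0076; ln(1260000/660000) = 0.6466; ln(1260000/800000) = 0.4543; ln(1260000/1060000) = 0.1728.
W = 2.281366 / 8 = 0.2852.

0.2852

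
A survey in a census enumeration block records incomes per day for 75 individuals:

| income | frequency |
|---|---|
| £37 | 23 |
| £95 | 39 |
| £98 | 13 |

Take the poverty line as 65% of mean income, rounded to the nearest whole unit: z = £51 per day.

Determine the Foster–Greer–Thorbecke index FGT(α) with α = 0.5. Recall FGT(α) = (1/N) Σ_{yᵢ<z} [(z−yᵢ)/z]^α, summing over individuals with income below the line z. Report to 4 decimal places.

Incomes under z: 23×£37 (q = 23 of N = 75).
Shortfall ratios: (51−37)/51 = 0.2745 (×23).
Raised to α = 0.5: 0.52394 (×23).
Sum = 12.050547; FGT(0.5) = 12.050547 / 75 = 0.1607.

0.1607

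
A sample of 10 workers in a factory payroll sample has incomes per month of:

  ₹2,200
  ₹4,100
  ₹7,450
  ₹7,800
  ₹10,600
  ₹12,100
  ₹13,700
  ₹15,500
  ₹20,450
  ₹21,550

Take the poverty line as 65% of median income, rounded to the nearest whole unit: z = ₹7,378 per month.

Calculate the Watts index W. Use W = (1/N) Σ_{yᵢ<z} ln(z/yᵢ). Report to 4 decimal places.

0.1798

Below z: ₹2,200, ₹4,100 (q = 2 of N = 10).
Log gaps: ln(7378/2200) = 1.2100; ln(7378/4100) = 0.5875.
W = 1.797561 / 10 = 0.1798.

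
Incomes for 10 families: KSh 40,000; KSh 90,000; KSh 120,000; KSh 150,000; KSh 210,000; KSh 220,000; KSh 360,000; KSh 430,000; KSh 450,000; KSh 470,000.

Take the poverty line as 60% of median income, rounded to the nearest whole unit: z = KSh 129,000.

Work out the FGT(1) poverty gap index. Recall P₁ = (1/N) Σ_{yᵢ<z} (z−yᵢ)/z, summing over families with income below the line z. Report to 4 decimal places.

Below the line: KSh 40,000, KSh 90,000, KSh 120,000 (q = 3 of N = 10).
Shortfall ratios: (129000−40000)/129000 = 0.6899; (129000−90000)/129000 = 0.3023; (129000−120000)/129000 = 0.0698.
Σ = 1.062016. Dividing by the full population N = 10 gives P₁ = 0.1062.

0.1062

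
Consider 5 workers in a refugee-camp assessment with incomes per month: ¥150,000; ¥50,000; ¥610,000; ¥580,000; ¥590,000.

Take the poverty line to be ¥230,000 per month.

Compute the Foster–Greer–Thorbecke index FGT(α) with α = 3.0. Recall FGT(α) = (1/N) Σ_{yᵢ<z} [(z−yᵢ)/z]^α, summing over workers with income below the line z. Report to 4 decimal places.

Poor units: ¥50,000, ¥150,000 (q = 2 of N = 5).
Normalized shortfalls: (230000−50000)/230000 = 0.7826; (230000−150000)/230000 = 0.3478.
Raised to α = 3.0: 0.47933; 0.04208.
Sum = 0.521410; FGT(3.0) = 0.521410 / 5 = 0.1043.

0.1043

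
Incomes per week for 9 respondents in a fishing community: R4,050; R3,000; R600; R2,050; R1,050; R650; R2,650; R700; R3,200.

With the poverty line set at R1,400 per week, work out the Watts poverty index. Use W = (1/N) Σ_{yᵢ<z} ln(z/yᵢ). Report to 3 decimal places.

0.288

Poor units: R600, R650, R700, R1,050 (q = 4 of N = 9).
Log shortfalls: ln(1400/600) = 0.8473; ln(1400/650) = 0.7673; ln(1400/700) = 0.6931; ln(1400/1050) = 0.2877.
W = 2.595382 / 9 = 0.288.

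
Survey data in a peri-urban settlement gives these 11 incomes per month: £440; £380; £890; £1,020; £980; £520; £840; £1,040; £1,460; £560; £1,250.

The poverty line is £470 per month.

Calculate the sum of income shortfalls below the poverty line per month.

£120

Below the line: £380, £440 (q = 2 of N = 11).
Individual gaps: 470−380 = 90; 470−440 = 30.
Aggregate gap = £120.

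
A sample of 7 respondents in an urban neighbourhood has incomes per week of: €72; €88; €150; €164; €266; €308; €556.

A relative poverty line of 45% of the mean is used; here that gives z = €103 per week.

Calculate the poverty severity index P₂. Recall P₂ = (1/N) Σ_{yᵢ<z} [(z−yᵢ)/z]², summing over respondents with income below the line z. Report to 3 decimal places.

Poor units: €72, €88 (q = 2 of N = 7).
Shortfall ratios: (103−72)/103 = 0.3010; (103−88)/103 = 0.1456.
Squared: 0.0906; 0.0212.
Sum = 0.111792; P₂ = 0.111792 / 7 = 0.016.

0.016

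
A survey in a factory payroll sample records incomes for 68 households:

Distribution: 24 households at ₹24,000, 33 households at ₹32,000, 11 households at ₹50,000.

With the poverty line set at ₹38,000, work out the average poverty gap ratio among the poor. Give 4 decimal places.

Below the line: 24×₹24,000, 33×₹32,000 (q = 57 of N = 68).
Shortfall ratios (z−y)/z: 0.3684 (×24), 0.1579 (×33); sum = 14.052632.
The income-gap ratio divides by q (the poor only): 14.052632 / 57 = 0.2465.

0.2465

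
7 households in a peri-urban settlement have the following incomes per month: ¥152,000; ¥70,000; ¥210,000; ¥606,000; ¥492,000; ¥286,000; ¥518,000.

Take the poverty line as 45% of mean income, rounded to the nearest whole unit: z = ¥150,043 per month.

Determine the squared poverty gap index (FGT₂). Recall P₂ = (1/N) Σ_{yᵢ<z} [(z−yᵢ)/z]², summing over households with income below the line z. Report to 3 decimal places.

Poor units: ¥70,000 (q = 1 of N = 7).
Relative gaps: (150043−70000)/150043 = 0.5335.
Squared: 0.2846.
Sum = 0.284587; P₂ = 0.284587 / 7 = 0.041.

0.041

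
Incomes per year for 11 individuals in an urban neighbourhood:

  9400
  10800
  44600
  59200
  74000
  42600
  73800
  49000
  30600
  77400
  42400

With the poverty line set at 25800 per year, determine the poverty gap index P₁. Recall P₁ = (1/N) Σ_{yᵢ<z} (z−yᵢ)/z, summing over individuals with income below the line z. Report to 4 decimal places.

0.1106

Below the line: 9400, 10800 (q = 2 of N = 11).
Relative gaps: (25800−9400)/25800 = 0.6357; (25800−10800)/25800 = 0.5814.
Sum of shortfalls = 1.217054; P₁ averages over all N: 1.217054 / 11 = 0.1106.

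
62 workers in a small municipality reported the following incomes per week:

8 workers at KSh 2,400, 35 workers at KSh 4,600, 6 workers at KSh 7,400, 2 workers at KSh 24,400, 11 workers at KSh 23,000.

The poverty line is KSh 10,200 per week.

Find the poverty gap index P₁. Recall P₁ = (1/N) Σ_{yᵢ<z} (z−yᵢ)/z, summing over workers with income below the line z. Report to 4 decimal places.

0.4352

Incomes under z: 8×KSh 2,400, 35×KSh 4,600, 6×KSh 7,400 (q = 49 of N = 62).
Normalized shortfalls: (10200−2400)/10200 = 0.7647 (×8); (10200−4600)/10200 = 0.5490 (×35); (10200−7400)/10200 = 0.2745 (×6).
Σ = 26.980392. Dividing by the full population N = 62 gives P₁ = 0.4352.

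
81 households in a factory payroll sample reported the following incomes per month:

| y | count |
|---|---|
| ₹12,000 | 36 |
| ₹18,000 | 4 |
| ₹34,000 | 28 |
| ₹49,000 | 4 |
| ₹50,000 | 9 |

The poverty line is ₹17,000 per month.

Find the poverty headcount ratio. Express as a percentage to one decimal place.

36 of the 81 households have income below ₹17,000.
H = 36/81 = 44.4%.

44.4%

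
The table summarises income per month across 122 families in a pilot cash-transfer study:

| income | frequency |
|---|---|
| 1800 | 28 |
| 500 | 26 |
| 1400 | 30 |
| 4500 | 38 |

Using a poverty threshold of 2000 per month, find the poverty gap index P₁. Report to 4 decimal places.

Poor units: 26×500, 30×1400, 28×1800 (q = 84 of N = 122).
Shortfall ratios: (2000−500)/2000 = 0.7500 (×26); (2000−1400)/2000 = 0.3000 (×30); (2000−1800)/2000 = 0.1000 (×28).
Σ = 31.300000. Dividing by the full population N = 122 gives P₁ = 0.2566.

0.2566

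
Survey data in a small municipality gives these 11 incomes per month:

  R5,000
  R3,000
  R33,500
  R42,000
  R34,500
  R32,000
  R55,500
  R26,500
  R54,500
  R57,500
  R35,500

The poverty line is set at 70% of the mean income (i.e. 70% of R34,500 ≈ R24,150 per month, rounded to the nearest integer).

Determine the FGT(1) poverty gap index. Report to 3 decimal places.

Poor units: R3,000, R5,000 (q = 2 of N = 11).
Gap ratios (z−y)/z: (24150−3000)/24150 = 0.8758; (24150−5000)/24150 = 0.7930.
Σ = 1.668737. Dividing by the full population N = 11 gives P₁ = 0.152.

0.152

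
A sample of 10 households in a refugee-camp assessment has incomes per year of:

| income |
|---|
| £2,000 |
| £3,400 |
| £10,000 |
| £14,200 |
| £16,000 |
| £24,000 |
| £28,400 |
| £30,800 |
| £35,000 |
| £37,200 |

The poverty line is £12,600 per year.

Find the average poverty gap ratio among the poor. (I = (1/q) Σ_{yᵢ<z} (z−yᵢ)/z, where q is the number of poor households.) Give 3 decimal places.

0.593

Poor units: £2,000, £3,400, £10,000 (q = 3 of N = 10).
Shortfall ratios (z−y)/z: 0.8413, 0.7302, 0.2063; sum = 1.777778.
The income-gap ratio divides by q (the poor only): 1.777778 / 3 = 0.593.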